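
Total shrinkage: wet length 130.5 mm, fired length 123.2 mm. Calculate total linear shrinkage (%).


TS = (130.5 - 123.2) / 130.5 * 100 = 5.59%

5.59


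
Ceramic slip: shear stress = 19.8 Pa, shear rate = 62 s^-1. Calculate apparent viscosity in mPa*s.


eta = tau/gamma * 1000 = 19.8/62 * 1000 = 319.4 mPa*s

319.4


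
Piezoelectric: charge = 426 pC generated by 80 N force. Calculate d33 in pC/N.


d33 = 426 / 80 = 5.3 pC/N

5.3


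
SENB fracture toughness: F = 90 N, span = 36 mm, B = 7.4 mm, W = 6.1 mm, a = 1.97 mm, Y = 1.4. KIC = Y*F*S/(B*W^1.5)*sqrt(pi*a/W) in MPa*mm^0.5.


KIC = 1.4*90*36/(7.4*6.1^1.5)*sqrt(pi*1.97/6.1) = 40.98

40.98


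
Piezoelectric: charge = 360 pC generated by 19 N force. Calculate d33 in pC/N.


d33 = 360 / 19 = 18.9 pC/N

18.9


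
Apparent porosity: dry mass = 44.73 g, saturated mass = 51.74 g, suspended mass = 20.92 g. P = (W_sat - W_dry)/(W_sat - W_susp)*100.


P = (51.74 - 44.73) / (51.74 - 20.92) * 100 = 7.01 / 30.82 * 100 = 22.7%

22.7


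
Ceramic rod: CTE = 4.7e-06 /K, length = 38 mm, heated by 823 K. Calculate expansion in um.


dL = 4.7e-06 * 38 * 823 * 1000 = 146.988 um

146.988


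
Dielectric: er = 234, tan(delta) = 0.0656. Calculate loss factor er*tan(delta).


Loss = 234 * 0.0656 = 15.35

15.35


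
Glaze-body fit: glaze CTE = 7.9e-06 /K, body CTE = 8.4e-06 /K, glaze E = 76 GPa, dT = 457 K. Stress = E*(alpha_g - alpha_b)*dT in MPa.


Stress = 76*1000*(7.9e-06 - 8.4e-06)*457 = -17.4 MPa

-17.4


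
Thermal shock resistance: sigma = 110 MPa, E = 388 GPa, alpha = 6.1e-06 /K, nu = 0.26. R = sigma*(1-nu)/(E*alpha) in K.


R = 110*(1-0.26)/(388*1000*6.1e-06) = 34 K

34


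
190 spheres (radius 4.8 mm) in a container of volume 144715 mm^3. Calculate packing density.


V_sphere = 4/3*pi*4.8^3 = 463.2467 mm^3
Total V = 190*463.2467 = 88016.873 mm^3
PD = 88016.873 / 144715 = 0.608

0.608


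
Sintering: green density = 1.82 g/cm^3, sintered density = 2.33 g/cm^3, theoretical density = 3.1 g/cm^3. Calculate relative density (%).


Relative = 2.33 / 3.1 * 100 = 75.2%

75.2


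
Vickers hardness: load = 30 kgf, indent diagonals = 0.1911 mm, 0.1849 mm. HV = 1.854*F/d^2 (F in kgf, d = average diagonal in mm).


d_avg = (0.1911+0.1849)/2 = 0.188 mm
HV = 1.854*30/0.188^2 = 1574

1574


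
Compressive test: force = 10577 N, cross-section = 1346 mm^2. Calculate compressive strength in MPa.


CS = 10577 / 1346 = 7.9 MPa

7.9


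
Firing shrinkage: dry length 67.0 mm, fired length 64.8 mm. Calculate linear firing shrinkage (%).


FS = (67.0 - 64.8) / 67.0 * 100 = 3.28%

3.28


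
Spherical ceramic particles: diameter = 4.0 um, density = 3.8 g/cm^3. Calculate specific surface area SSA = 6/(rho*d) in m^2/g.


SSA = 6 / (3.8 * 4.0) = 0.395 m^2/g

0.395


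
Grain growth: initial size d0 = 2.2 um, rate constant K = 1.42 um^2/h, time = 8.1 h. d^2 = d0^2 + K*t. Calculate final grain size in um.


d^2 = 2.2^2 + 1.42*8.1 = 16.342
d = sqrt(16.342) = 4.04 um

4.04


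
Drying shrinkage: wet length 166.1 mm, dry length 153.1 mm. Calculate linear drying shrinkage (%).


DS = (166.1 - 153.1) / 166.1 * 100 = 7.83%

7.83


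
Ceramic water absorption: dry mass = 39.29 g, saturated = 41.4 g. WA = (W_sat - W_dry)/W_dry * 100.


WA = (41.4 - 39.29) / 39.29 * 100 = 5.37%

5.37


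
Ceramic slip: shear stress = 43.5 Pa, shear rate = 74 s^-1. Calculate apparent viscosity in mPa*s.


eta = tau/gamma * 1000 = 43.5/74 * 1000 = 587.8 mPa*s

587.8


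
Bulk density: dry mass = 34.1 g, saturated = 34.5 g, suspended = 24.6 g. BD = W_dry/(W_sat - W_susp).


BD = 34.1 / (34.5 - 24.6) = 34.1 / 9.9 = 3.444 g/cm^3

3.444


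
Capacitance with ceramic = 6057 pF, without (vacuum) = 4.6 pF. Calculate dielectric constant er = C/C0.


er = 6057 / 4.6 = 1316.74

1316.74


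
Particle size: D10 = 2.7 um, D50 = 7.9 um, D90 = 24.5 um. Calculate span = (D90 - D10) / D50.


Span = (24.5 - 2.7) / 7.9 = 21.8 / 7.9 = 2.759

2.759


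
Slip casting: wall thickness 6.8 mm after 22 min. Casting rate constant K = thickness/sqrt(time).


K = 6.8 / sqrt(22) = 6.8 / 4.6904 = 1.45 mm/min^0.5

1.45


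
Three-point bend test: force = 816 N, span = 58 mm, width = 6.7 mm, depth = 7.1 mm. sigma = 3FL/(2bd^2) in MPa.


sigma = 3*816*58/(2*6.7*7.1^2) = 210.2 MPa

210.2


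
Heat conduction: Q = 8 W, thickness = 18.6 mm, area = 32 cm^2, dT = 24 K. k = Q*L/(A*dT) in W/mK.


k = 8*18.6/1000/(32/10000*24) = 1.94 W/mK

1.94


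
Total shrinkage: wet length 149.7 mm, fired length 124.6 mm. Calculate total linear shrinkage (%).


TS = (149.7 - 124.6) / 149.7 * 100 = 16.77%

16.77


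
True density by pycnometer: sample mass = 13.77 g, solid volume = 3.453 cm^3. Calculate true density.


TD = 13.77 / 3.453 = 3.988 g/cm^3

3.988


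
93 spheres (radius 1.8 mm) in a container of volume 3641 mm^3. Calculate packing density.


V_sphere = 4/3*pi*1.8^3 = 24.429 mm^3
Total V = 93*24.429 = 2271.897 mm^3
PD = 2271.897 / 3641 = 0.624

0.624


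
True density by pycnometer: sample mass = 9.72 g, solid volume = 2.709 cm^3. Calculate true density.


TD = 9.72 / 2.709 = 3.588 g/cm^3

3.588


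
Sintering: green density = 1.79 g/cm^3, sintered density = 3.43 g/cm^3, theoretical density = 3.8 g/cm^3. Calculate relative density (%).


Relative = 3.43 / 3.8 * 100 = 90.3%

90.3


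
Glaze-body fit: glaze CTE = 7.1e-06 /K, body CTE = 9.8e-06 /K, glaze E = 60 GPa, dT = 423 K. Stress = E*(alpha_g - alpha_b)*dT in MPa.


Stress = 60*1000*(7.1e-06 - 9.8e-06)*423 = -68.5 MPa

-68.5


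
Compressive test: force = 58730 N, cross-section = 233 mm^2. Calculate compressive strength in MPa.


CS = 58730 / 233 = 252.1 MPa

252.1


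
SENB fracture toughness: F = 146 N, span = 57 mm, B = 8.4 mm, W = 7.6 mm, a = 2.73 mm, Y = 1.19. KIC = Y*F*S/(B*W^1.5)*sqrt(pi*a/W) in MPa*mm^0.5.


KIC = 1.19*146*57/(8.4*7.6^1.5)*sqrt(pi*2.73/7.6) = 59.78

59.78


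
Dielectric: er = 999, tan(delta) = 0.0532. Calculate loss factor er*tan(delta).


Loss = 999 * 0.0532 = 53.147

53.147


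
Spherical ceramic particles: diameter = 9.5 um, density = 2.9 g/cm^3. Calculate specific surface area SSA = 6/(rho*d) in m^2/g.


SSA = 6 / (2.9 * 9.5) = 0.218 m^2/g

0.218


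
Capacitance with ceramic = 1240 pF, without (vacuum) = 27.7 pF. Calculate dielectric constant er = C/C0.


er = 1240 / 27.7 = 44.77

44.77


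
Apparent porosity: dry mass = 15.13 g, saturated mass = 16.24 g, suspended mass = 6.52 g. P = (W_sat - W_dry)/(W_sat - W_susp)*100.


P = (16.24 - 15.13) / (16.24 - 6.52) * 100 = 1.11 / 9.72 * 100 = 11.4%

11.4


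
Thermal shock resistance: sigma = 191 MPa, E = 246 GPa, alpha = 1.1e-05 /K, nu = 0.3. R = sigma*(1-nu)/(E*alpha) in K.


R = 191*(1-0.3)/(246*1000*1.1e-05) = 49 K

49


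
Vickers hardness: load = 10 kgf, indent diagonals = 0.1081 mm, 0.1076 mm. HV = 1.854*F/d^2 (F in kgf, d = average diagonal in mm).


d_avg = (0.1081+0.1076)/2 = 0.10785 mm
HV = 1.854*10/0.10785^2 = 1594

1594


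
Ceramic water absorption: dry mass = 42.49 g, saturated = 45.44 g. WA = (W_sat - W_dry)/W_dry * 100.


WA = (45.44 - 42.49) / 42.49 * 100 = 6.94%

6.94


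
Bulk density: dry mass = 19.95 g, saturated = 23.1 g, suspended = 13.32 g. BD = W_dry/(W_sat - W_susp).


BD = 19.95 / (23.1 - 13.32) = 19.95 / 9.78 = 2.04 g/cm^3

2.04


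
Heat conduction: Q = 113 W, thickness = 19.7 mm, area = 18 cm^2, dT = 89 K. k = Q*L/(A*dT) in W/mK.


k = 113*19.7/1000/(18/10000*89) = 13.9 W/mK

13.9


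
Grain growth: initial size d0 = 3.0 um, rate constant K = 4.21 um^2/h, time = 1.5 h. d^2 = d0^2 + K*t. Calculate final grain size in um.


d^2 = 3.0^2 + 4.21*1.5 = 15.315
d = sqrt(15.315) = 3.91 um

3.91


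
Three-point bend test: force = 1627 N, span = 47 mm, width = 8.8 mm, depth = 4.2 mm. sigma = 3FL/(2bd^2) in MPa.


sigma = 3*1627*47/(2*8.8*4.2^2) = 738.9 MPa

738.9


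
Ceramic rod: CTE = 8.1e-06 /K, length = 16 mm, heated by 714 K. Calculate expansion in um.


dL = 8.1e-06 * 16 * 714 * 1000 = 92.534 um

92.534


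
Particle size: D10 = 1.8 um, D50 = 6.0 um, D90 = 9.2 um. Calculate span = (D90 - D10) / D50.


Span = (9.2 - 1.8) / 6.0 = 7.4 / 6.0 = 1.233

1.233


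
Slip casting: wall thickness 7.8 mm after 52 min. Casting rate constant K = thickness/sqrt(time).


K = 7.8 / sqrt(52) = 7.8 / 7.2111 = 1.082 mm/min^0.5

1.082


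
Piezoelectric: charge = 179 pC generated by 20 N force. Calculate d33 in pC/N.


d33 = 179 / 20 = 9.0 pC/N

9.0


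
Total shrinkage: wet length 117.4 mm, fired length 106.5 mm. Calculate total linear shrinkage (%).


TS = (117.4 - 106.5) / 117.4 * 100 = 9.28%

9.28


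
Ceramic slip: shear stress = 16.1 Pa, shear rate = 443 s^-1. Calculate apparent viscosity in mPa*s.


eta = tau/gamma * 1000 = 16.1/443 * 1000 = 36.3 mPa*s

36.3


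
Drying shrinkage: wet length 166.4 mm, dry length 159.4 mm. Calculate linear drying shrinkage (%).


DS = (166.4 - 159.4) / 166.4 * 100 = 4.21%

4.21


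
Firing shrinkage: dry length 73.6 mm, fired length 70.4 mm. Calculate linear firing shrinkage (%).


FS = (73.6 - 70.4) / 73.6 * 100 = 4.35%

4.35


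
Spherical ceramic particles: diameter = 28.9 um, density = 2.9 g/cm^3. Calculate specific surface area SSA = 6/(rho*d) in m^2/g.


SSA = 6 / (2.9 * 28.9) = 0.072 m^2/g

0.072


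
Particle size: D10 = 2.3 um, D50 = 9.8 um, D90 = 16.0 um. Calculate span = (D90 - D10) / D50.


Span = (16.0 - 2.3) / 9.8 = 13.7 / 9.8 = 1.398

1.398


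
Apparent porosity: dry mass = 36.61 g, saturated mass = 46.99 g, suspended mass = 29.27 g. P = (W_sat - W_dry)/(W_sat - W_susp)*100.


P = (46.99 - 36.61) / (46.99 - 29.27) * 100 = 10.38 / 17.72 * 100 = 58.6%

58.6


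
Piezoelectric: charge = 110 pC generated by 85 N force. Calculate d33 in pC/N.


d33 = 110 / 85 = 1.3 pC/N

1.3


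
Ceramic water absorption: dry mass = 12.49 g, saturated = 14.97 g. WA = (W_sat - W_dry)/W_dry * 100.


WA = (14.97 - 12.49) / 12.49 * 100 = 19.86%

19.86


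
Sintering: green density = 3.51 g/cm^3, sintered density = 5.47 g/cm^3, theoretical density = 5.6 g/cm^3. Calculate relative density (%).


Relative = 5.47 / 5.6 * 100 = 97.7%

97.7


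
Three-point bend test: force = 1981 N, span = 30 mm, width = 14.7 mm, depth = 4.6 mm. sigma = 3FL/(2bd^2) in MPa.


sigma = 3*1981*30/(2*14.7*4.6^2) = 286.6 MPa

286.6


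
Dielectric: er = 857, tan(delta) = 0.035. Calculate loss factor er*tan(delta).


Loss = 857 * 0.035 = 29.995

29.995


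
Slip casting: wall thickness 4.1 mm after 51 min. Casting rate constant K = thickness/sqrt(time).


K = 4.1 / sqrt(51) = 4.1 / 7.1414 = 0.574 mm/min^0.5

0.574


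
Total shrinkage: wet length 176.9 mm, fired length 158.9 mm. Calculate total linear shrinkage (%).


TS = (176.9 - 158.9) / 176.9 * 100 = 10.18%

10.18


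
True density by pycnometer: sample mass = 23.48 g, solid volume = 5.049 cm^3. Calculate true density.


TD = 23.48 / 5.049 = 4.65 g/cm^3

4.65


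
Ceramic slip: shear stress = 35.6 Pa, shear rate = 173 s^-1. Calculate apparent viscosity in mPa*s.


eta = tau/gamma * 1000 = 35.6/173 * 1000 = 205.8 mPa*s

205.8


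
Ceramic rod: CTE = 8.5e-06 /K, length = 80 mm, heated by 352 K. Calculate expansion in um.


dL = 8.5e-06 * 80 * 352 * 1000 = 239.36 um

239.36


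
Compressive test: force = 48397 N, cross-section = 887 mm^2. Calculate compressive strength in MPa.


CS = 48397 / 887 = 54.6 MPa

54.6


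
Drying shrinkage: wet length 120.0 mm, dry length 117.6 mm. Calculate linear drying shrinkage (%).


DS = (120.0 - 117.6) / 120.0 * 100 = 2.0%

2.0


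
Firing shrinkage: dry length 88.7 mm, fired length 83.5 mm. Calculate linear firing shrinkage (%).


FS = (88.7 - 83.5) / 88.7 * 100 = 5.86%

5.86


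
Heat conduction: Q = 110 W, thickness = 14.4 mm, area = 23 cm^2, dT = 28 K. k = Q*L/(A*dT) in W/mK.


k = 110*14.4/1000/(23/10000*28) = 24.6 W/mK

24.6


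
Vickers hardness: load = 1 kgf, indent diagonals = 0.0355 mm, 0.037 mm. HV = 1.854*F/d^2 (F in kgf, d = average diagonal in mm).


d_avg = (0.0355+0.037)/2 = 0.03625 mm
HV = 1.854*1/0.03625^2 = 1411

1411


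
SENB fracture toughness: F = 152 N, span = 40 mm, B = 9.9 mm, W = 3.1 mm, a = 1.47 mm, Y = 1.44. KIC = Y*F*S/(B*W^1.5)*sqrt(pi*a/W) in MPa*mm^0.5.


KIC = 1.44*152*40/(9.9*3.1^1.5)*sqrt(pi*1.47/3.1) = 197.76

197.76


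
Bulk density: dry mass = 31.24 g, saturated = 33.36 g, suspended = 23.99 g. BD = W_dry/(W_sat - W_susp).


BD = 31.24 / (33.36 - 23.99) = 31.24 / 9.37 = 3.334 g/cm^3

3.334


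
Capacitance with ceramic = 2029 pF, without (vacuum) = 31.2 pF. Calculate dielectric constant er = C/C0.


er = 2029 / 31.2 = 65.03

65.03


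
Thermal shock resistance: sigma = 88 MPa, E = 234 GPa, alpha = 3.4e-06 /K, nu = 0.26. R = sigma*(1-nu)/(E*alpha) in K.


R = 88*(1-0.26)/(234*1000*3.4e-06) = 82 K

82


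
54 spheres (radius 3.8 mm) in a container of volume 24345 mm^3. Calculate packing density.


V_sphere = 4/3*pi*3.8^3 = 229.8473 mm^3
Total V = 54*229.8473 = 12411.7542 mm^3
PD = 12411.7542 / 24345 = 0.51

0.51


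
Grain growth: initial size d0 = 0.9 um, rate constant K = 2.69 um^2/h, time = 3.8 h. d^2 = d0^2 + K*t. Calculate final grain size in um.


d^2 = 0.9^2 + 2.69*3.8 = 11.032
d = sqrt(11.032) = 3.32 um

3.32


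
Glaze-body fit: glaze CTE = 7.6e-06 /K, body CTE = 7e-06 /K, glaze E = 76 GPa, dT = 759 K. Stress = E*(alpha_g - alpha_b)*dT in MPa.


Stress = 76*1000*(7.6e-06 - 7e-06)*759 = 34.6 MPa

34.6


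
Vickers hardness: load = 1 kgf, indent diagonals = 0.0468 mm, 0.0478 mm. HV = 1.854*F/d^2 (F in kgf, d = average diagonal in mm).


d_avg = (0.0468+0.0478)/2 = 0.0473 mm
HV = 1.854*1/0.0473^2 = 829

829


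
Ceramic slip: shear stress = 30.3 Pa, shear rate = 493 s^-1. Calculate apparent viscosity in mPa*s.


eta = tau/gamma * 1000 = 30.3/493 * 1000 = 61.5 mPa*s

61.5


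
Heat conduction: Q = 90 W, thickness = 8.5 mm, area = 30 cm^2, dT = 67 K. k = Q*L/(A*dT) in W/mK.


k = 90*8.5/1000/(30/10000*67) = 3.81 W/mK

3.81


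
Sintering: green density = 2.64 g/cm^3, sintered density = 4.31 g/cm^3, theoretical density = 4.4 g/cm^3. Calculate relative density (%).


Relative = 4.31 / 4.4 * 100 = 98.0%

98.0


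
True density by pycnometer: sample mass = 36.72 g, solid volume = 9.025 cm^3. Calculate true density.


TD = 36.72 / 9.025 = 4.069 g/cm^3

4.069


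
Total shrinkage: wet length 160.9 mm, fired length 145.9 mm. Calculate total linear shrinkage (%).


TS = (160.9 - 145.9) / 160.9 * 100 = 9.32%

9.32


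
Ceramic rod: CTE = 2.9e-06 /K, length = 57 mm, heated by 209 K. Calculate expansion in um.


dL = 2.9e-06 * 57 * 209 * 1000 = 34.548 um

34.548


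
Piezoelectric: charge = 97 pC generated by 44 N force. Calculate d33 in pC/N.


d33 = 97 / 44 = 2.2 pC/N

2.2


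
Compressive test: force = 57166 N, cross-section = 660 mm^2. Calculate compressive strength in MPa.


CS = 57166 / 660 = 86.6 MPa

86.6


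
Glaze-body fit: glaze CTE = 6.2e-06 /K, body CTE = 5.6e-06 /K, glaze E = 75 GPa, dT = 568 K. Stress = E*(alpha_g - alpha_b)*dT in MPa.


Stress = 75*1000*(6.2e-06 - 5.6e-06)*568 = 25.6 MPa

25.6


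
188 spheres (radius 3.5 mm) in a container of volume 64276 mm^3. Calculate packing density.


V_sphere = 4/3*pi*3.5^3 = 179.5944 mm^3
Total V = 188*179.5944 = 33763.7472 mm^3
PD = 33763.7472 / 64276 = 0.525

0.525


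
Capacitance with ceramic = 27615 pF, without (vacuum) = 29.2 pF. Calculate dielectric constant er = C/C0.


er = 27615 / 29.2 = 945.72

945.72


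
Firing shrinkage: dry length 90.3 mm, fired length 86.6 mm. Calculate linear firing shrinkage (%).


FS = (90.3 - 86.6) / 90.3 * 100 = 4.1%

4.1


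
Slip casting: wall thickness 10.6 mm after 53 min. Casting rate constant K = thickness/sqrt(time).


K = 10.6 / sqrt(53) = 10.6 / 7.2801 = 1.456 mm/min^0.5

1.456


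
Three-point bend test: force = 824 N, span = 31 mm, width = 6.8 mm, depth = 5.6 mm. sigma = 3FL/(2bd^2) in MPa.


sigma = 3*824*31/(2*6.8*5.6^2) = 179.7 MPa

179.7


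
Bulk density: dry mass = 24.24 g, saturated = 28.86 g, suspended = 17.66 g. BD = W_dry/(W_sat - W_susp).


BD = 24.24 / (28.86 - 17.66) = 24.24 / 11.2 = 2.164 g/cm^3

2.164


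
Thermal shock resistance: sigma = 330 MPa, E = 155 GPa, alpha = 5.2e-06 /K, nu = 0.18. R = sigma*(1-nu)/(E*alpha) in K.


R = 330*(1-0.18)/(155*1000*5.2e-06) = 336 K

336


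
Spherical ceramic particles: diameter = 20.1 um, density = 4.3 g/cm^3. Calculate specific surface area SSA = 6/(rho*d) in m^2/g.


SSA = 6 / (4.3 * 20.1) = 0.069 m^2/g

0.069


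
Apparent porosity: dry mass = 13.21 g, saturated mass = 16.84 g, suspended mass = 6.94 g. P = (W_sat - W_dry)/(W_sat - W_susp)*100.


P = (16.84 - 13.21) / (16.84 - 6.94) * 100 = 3.63 / 9.9 * 100 = 36.7%

36.7


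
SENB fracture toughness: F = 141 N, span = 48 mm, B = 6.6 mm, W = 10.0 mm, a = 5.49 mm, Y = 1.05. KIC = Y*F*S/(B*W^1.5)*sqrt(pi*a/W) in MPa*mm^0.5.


KIC = 1.05*141*48/(6.6*10.0^1.5)*sqrt(pi*5.49/10.0) = 44.72

44.72


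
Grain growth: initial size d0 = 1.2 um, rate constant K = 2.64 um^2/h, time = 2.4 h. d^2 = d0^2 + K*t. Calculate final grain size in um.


d^2 = 1.2^2 + 2.64*2.4 = 7.776
d = sqrt(7.776) = 2.79 um

2.79


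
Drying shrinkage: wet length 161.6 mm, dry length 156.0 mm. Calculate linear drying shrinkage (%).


DS = (161.6 - 156.0) / 161.6 * 100 = 3.47%

3.47


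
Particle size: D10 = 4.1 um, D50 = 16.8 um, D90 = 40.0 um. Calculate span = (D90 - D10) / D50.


Span = (40.0 - 4.1) / 16.8 = 35.9 / 16.8 = 2.137

2.137


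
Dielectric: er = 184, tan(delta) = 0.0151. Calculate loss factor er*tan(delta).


Loss = 184 * 0.0151 = 2.778

2.778


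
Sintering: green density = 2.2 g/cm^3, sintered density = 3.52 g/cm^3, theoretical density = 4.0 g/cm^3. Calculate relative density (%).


Relative = 3.52 / 4.0 * 100 = 88.0%

88.0


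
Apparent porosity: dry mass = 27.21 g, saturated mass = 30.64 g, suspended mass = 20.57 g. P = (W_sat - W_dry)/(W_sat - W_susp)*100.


P = (30.64 - 27.21) / (30.64 - 20.57) * 100 = 3.43 / 10.07 * 100 = 34.1%

34.1


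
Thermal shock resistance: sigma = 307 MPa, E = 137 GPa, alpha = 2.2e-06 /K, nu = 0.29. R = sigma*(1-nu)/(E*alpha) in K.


R = 307*(1-0.29)/(137*1000*2.2e-06) = 723 K

723


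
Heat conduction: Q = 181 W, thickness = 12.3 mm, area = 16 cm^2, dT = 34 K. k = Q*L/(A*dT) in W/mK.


k = 181*12.3/1000/(16/10000*34) = 40.92 W/mK

40.92


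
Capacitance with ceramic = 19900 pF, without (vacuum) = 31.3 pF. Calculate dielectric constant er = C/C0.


er = 19900 / 31.3 = 635.78

635.78


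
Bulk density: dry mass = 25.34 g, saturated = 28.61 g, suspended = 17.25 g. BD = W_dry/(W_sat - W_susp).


BD = 25.34 / (28.61 - 17.25) = 25.34 / 11.36 = 2.231 g/cm^3

2.231


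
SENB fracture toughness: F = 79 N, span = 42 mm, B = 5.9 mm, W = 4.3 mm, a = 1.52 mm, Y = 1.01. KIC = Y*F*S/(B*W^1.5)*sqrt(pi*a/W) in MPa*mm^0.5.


KIC = 1.01*79*42/(5.9*4.3^1.5)*sqrt(pi*1.52/4.3) = 67.13

67.13


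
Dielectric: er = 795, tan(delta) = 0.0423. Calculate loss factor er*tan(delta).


Loss = 795 * 0.0423 = 33.629

33.629


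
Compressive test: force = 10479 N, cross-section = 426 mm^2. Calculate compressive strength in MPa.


CS = 10479 / 426 = 24.6 MPa

24.6


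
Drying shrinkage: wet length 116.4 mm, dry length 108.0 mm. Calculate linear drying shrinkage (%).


DS = (116.4 - 108.0) / 116.4 * 100 = 7.22%

7.22


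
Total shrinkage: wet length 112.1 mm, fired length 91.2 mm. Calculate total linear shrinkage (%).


TS = (112.1 - 91.2) / 112.1 * 100 = 18.64%

18.64


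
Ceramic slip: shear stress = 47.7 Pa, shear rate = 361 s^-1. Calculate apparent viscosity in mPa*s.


eta = tau/gamma * 1000 = 47.7/361 * 1000 = 132.1 mPa*s

132.1


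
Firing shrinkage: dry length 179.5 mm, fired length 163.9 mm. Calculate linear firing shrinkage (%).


FS = (179.5 - 163.9) / 179.5 * 100 = 8.69%

8.69


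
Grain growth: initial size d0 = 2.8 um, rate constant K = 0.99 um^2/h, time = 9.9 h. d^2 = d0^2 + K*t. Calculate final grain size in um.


d^2 = 2.8^2 + 0.99*9.9 = 17.641
d = sqrt(17.641) = 4.2 um

4.2


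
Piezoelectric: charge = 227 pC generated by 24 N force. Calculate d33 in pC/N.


d33 = 227 / 24 = 9.5 pC/N

9.5


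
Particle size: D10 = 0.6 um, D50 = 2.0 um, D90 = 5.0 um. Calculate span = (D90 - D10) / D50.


Span = (5.0 - 0.6) / 2.0 = 4.4 / 2.0 = 2.2

2.2


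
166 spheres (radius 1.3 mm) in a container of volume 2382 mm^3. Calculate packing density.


V_sphere = 4/3*pi*1.3^3 = 9.2028 mm^3
Total V = 166*9.2028 = 1527.6648 mm^3
PD = 1527.6648 / 2382 = 0.641

0.641


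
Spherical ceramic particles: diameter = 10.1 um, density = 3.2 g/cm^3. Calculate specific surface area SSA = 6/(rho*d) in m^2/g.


SSA = 6 / (3.2 * 10.1) = 0.186 m^2/g

0.186


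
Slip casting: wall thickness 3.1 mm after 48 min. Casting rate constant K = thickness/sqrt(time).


K = 3.1 / sqrt(48) = 3.1 / 6.9282 = 0.447 mm/min^0.5

0.447


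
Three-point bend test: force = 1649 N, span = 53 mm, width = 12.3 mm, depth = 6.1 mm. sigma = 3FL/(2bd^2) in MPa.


sigma = 3*1649*53/(2*12.3*6.1^2) = 286.4 MPa

286.4


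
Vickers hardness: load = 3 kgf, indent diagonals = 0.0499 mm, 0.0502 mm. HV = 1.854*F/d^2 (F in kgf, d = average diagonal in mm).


d_avg = (0.0499+0.0502)/2 = 0.05005 mm
HV = 1.854*3/0.05005^2 = 2220

2220


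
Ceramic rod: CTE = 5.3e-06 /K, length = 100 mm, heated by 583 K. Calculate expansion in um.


dL = 5.3e-06 * 100 * 583 * 1000 = 308.99 um

308.99


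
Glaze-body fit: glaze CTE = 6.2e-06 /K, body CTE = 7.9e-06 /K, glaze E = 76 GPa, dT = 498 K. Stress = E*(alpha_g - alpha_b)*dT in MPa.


Stress = 76*1000*(6.2e-06 - 7.9e-06)*498 = -64.3 MPa

-64.3


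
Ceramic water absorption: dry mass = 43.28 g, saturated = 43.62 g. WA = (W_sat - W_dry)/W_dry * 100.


WA = (43.62 - 43.28) / 43.28 * 100 = 0.79%

0.79


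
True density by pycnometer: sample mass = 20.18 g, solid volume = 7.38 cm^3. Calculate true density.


TD = 20.18 / 7.38 = 2.734 g/cm^3

2.734


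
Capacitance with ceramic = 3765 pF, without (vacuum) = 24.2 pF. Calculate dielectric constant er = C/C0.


er = 3765 / 24.2 = 155.58

155.58


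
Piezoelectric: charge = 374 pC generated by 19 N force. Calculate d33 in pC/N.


d33 = 374 / 19 = 19.7 pC/N

19.7


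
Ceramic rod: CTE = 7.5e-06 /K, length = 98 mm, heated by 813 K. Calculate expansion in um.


dL = 7.5e-06 * 98 * 813 * 1000 = 597.555 um

597.555


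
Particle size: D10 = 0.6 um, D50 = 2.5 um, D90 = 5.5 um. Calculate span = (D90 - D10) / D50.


Span = (5.5 - 0.6) / 2.5 = 4.9 / 2.5 = 1.96

1.96


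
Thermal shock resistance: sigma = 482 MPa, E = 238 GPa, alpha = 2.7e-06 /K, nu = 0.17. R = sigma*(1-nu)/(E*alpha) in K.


R = 482*(1-0.17)/(238*1000*2.7e-06) = 623 K

623


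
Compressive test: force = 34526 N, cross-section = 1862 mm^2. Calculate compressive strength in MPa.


CS = 34526 / 1862 = 18.5 MPa

18.5


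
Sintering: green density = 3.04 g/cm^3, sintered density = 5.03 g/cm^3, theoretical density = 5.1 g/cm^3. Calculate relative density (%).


Relative = 5.03 / 5.1 * 100 = 98.6%

98.6


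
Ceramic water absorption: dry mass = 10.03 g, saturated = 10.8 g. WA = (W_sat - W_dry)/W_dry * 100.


WA = (10.8 - 10.03) / 10.03 * 100 = 7.68%

7.68


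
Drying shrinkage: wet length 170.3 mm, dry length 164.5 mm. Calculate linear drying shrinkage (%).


DS = (170.3 - 164.5) / 170.3 * 100 = 3.41%

3.41


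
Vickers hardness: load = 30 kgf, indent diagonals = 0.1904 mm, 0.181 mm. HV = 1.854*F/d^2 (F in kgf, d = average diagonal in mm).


d_avg = (0.1904+0.181)/2 = 0.1857 mm
HV = 1.854*30/0.1857^2 = 1613

1613


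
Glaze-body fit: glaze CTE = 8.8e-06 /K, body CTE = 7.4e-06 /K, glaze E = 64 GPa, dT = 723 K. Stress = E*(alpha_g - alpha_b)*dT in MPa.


Stress = 64*1000*(8.8e-06 - 7.4e-06)*723 = 64.8 MPa

64.8


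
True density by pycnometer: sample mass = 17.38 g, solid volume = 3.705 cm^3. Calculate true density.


TD = 17.38 / 3.705 = 4.691 g/cm^3

4.691


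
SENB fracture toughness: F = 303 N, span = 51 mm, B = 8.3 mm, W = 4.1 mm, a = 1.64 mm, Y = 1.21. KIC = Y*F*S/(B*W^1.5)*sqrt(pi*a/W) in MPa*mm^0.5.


KIC = 1.21*303*51/(8.3*4.1^1.5)*sqrt(pi*1.64/4.1) = 304.19

304.19


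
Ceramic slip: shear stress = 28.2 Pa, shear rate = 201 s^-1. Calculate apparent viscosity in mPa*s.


eta = tau/gamma * 1000 = 28.2/201 * 1000 = 140.3 mPa*s

140.3


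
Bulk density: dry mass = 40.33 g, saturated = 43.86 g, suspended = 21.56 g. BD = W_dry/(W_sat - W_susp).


BD = 40.33 / (43.86 - 21.56) = 40.33 / 22.3 = 1.809 g/cm^3

1.809


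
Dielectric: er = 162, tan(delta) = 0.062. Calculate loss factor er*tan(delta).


Loss = 162 * 0.062 = 10.044

10.044


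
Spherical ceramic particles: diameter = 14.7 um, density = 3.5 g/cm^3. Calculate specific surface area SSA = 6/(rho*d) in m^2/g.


SSA = 6 / (3.5 * 14.7) = 0.117 m^2/g

0.117


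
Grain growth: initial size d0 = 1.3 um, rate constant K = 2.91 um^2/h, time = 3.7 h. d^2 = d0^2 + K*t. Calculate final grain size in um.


d^2 = 1.3^2 + 2.91*3.7 = 12.457
d = sqrt(12.457) = 3.53 um

3.53


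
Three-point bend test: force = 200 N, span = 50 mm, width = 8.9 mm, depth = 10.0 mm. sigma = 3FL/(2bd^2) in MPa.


sigma = 3*200*50/(2*8.9*10.0^2) = 16.9 MPa

16.9


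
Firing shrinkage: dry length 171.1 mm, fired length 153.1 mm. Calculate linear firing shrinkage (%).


FS = (171.1 - 153.1) / 171.1 * 100 = 10.52%

10.52


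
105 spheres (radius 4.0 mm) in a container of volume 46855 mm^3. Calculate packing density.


V_sphere = 4/3*pi*4.0^3 = 268.0826 mm^3
Total V = 105*268.0826 = 28148.673 mm^3
PD = 28148.673 / 46855 = 0.601

0.601


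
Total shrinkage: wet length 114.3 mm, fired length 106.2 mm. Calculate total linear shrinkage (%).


TS = (114.3 - 106.2) / 114.3 * 100 = 7.09%

7.09


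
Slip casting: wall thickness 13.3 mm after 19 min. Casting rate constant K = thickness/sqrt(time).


K = 13.3 / sqrt(19) = 13.3 / 4.3589 = 3.051 mm/min^0.5

3.051


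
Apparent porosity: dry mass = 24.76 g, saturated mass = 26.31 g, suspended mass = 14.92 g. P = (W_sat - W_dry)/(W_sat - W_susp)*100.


P = (26.31 - 24.76) / (26.31 - 14.92) * 100 = 1.55 / 11.39 * 100 = 13.6%

13.6


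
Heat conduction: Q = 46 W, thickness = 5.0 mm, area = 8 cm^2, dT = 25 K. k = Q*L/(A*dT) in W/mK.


k = 46*5.0/1000/(8/10000*25) = 11.5 W/mK

11.5


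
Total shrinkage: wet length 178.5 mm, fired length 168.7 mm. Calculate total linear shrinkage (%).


TS = (178.5 - 168.7) / 178.5 * 100 = 5.49%

5.49


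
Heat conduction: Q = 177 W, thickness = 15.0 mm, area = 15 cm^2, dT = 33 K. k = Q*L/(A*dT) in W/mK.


k = 177*15.0/1000/(15/10000*33) = 53.64 W/mK

53.64


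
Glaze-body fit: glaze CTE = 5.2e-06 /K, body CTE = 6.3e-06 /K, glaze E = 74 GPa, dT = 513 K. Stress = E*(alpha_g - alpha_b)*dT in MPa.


Stress = 74*1000*(5.2e-06 - 6.3e-06)*513 = -41.8 MPa

-41.8


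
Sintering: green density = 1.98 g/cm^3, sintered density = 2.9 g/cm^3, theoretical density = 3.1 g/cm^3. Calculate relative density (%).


Relative = 2.9 / 3.1 * 100 = 93.5%

93.5


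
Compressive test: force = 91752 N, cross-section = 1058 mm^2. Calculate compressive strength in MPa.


CS = 91752 / 1058 = 86.7 MPa

86.7


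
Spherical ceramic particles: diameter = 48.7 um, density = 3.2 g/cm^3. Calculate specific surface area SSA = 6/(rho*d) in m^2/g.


SSA = 6 / (3.2 * 48.7) = 0.039 m^2/g

0.039


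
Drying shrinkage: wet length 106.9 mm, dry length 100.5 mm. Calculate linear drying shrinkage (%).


DS = (106.9 - 100.5) / 106.9 * 100 = 5.99%

5.99


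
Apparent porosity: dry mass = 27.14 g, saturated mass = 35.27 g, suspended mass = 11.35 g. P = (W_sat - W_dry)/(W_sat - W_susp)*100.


P = (35.27 - 27.14) / (35.27 - 11.35) * 100 = 8.13 / 23.92 * 100 = 34.0%

34.0


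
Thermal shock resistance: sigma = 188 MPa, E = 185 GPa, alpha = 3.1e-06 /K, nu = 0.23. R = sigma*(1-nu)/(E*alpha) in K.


R = 188*(1-0.23)/(185*1000*3.1e-06) = 252 K

252


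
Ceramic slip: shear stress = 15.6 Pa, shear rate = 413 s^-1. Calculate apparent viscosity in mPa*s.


eta = tau/gamma * 1000 = 15.6/413 * 1000 = 37.8 mPa*s

37.8


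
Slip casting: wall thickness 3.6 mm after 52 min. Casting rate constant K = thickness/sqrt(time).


K = 3.6 / sqrt(52) = 3.6 / 7.2111 = 0.499 mm/min^0.5

0.499


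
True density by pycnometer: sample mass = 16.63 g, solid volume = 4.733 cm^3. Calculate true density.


TD = 16.63 / 4.733 = 3.514 g/cm^3

3.514


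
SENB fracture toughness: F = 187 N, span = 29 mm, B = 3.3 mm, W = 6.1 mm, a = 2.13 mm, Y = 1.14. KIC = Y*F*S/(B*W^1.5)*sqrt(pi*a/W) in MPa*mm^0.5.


KIC = 1.14*187*29/(3.3*6.1^1.5)*sqrt(pi*2.13/6.1) = 130.24

130.24


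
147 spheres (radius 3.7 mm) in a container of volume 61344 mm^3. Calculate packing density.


V_sphere = 4/3*pi*3.7^3 = 212.1748 mm^3
Total V = 147*212.1748 = 31189.6956 mm^3
PD = 31189.6956 / 61344 = 0.508

0.508


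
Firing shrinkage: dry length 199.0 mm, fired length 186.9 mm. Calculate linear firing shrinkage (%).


FS = (199.0 - 186.9) / 199.0 * 100 = 6.08%

6.08


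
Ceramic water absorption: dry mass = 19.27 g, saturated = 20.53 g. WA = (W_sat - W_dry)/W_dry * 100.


WA = (20.53 - 19.27) / 19.27 * 100 = 6.54%

6.54


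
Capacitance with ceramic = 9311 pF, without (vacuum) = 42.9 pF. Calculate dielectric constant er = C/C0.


er = 9311 / 42.9 = 217.04

217.04


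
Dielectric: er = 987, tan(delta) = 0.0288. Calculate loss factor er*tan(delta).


Loss = 987 * 0.0288 = 28.426

28.426


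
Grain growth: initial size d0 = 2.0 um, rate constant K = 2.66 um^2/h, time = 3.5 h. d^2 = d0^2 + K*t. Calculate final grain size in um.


d^2 = 2.0^2 + 2.66*3.5 = 13.31
d = sqrt(13.31) = 3.65 um

3.65


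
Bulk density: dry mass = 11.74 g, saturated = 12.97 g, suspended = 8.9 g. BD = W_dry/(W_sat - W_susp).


BD = 11.74 / (12.97 - 8.9) = 11.74 / 4.07 = 2.885 g/cm^3

2.885


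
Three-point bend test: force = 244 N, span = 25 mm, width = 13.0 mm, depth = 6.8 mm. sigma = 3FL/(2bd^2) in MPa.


sigma = 3*244*25/(2*13.0*6.8^2) = 15.2 MPa

15.2


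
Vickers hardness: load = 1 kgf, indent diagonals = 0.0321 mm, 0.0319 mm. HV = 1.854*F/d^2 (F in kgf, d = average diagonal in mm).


d_avg = (0.0321+0.0319)/2 = 0.032 mm
HV = 1.854*1/0.032^2 = 1811

1811


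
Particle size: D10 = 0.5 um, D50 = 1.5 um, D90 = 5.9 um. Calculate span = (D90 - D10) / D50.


Span = (5.9 - 0.5) / 1.5 = 5.4 / 1.5 = 3.6

3.6


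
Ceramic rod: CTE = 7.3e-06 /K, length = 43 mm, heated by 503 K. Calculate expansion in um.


dL = 7.3e-06 * 43 * 503 * 1000 = 157.892 um

157.892


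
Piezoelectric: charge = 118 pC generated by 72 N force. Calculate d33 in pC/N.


d33 = 118 / 72 = 1.6 pC/N

1.6


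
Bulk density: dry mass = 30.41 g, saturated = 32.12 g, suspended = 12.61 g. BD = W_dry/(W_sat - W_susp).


BD = 30.41 / (32.12 - 12.61) = 30.41 / 19.51 = 1.559 g/cm^3

1.559


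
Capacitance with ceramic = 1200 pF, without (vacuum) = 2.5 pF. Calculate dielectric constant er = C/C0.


er = 1200 / 2.5 = 480.0

480.0


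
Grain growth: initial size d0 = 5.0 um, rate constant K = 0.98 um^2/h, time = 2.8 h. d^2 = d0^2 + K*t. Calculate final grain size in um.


d^2 = 5.0^2 + 0.98*2.8 = 27.744
d = sqrt(27.744) = 5.27 um

5.27


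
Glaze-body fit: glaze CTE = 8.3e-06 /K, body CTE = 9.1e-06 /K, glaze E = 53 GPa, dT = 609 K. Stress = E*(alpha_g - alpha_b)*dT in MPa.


Stress = 53*1000*(8.3e-06 - 9.1e-06)*609 = -25.8 MPa

-25.8


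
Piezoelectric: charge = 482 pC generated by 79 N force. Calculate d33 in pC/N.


d33 = 482 / 79 = 6.1 pC/N

6.1


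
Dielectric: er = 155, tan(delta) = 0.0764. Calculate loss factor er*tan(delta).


Loss = 155 * 0.0764 = 11.842

11.842


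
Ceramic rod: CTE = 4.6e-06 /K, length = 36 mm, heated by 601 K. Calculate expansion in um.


dL = 4.6e-06 * 36 * 601 * 1000 = 99.526 um

99.526


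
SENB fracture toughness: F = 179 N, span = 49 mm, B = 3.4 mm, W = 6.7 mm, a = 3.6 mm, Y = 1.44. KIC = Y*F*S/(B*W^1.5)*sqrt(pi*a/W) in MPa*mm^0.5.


KIC = 1.44*179*49/(3.4*6.7^1.5)*sqrt(pi*3.6/6.7) = 278.3

278.3


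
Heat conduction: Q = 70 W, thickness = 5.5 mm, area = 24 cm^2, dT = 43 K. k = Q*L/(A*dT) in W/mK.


k = 70*5.5/1000/(24/10000*43) = 3.73 W/mK

3.73


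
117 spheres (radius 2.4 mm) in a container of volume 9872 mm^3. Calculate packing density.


V_sphere = 4/3*pi*2.4^3 = 57.9058 mm^3
Total V = 117*57.9058 = 6774.9786 mm^3
PD = 6774.9786 / 9872 = 0.686

0.686


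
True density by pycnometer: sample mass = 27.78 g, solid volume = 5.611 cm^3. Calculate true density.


TD = 27.78 / 5.611 = 4.951 g/cm^3

4.951


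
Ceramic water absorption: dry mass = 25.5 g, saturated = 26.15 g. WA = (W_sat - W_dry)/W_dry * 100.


WA = (26.15 - 25.5) / 25.5 * 100 = 2.55%

2.55


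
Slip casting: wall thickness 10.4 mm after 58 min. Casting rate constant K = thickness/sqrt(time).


K = 10.4 / sqrt(58) = 10.4 / 7.6158 = 1.366 mm/min^0.5

1.366


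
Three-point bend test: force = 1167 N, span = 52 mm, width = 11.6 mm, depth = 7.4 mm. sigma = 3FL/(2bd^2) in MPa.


sigma = 3*1167*52/(2*11.6*7.4^2) = 143.3 MPa

143.3


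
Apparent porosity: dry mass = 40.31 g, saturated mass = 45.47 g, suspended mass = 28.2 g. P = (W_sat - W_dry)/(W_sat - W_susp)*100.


P = (45.47 - 40.31) / (45.47 - 28.2) * 100 = 5.16 / 17.27 * 100 = 29.9%

29.9


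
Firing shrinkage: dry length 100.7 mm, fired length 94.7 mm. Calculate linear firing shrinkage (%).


FS = (100.7 - 94.7) / 100.7 * 100 = 5.96%

5.96


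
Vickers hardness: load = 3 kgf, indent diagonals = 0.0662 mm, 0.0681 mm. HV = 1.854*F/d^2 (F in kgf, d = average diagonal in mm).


d_avg = (0.0662+0.0681)/2 = 0.06715 mm
HV = 1.854*3/0.06715^2 = 1233

1233


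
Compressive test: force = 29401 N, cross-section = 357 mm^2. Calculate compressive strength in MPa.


CS = 29401 / 357 = 82.4 MPa

82.4


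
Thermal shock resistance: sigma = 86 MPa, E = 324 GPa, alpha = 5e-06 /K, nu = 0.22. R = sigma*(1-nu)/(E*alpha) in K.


R = 86*(1-0.22)/(324*1000*5e-06) = 41 K

41


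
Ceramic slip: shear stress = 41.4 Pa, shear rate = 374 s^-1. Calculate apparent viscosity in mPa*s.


eta = tau/gamma * 1000 = 41.4/374 * 1000 = 110.7 mPa*s

110.7


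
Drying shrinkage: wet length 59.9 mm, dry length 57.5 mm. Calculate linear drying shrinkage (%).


DS = (59.9 - 57.5) / 59.9 * 100 = 4.01%

4.01


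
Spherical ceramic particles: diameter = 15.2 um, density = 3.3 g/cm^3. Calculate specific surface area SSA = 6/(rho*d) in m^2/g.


SSA = 6 / (3.3 * 15.2) = 0.12 m^2/g

0.12


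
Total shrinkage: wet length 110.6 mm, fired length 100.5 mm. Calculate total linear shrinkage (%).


TS = (110.6 - 100.5) / 110.6 * 100 = 9.13%

9.13


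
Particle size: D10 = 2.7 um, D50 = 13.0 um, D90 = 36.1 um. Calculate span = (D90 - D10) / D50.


Span = (36.1 - 2.7) / 13.0 = 33.4 / 13.0 = 2.569

2.569


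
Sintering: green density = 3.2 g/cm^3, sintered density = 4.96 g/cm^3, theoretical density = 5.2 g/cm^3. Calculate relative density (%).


Relative = 4.96 / 5.2 * 100 = 95.4%

95.4


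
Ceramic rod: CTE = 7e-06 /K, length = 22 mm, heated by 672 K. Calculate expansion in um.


dL = 7e-06 * 22 * 672 * 1000 = 103.488 um

103.488


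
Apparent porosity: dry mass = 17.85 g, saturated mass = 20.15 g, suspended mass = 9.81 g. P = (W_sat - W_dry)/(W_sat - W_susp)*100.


P = (20.15 - 17.85) / (20.15 - 9.81) * 100 = 2.3 / 10.34 * 100 = 22.2%

22.2


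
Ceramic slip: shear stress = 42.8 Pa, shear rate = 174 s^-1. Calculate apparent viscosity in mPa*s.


eta = tau/gamma * 1000 = 42.8/174 * 1000 = 246.0 mPa*s

246.0


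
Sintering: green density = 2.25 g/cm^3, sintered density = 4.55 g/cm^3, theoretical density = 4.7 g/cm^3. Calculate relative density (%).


Relative = 4.55 / 4.7 * 100 = 96.8%

96.8


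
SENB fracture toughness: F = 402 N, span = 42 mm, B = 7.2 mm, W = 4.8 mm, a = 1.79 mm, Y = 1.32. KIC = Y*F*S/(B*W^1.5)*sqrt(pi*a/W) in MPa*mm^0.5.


KIC = 1.32*402*42/(7.2*4.8^1.5)*sqrt(pi*1.79/4.8) = 318.59

318.59


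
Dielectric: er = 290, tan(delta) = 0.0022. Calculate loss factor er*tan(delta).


Loss = 290 * 0.0022 = 0.638

0.638


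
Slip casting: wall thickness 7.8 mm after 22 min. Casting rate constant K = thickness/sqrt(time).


K = 7.8 / sqrt(22) = 7.8 / 4.6904 = 1.663 mm/min^0.5

1.663


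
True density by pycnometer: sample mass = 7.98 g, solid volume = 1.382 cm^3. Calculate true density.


TD = 7.98 / 1.382 = 5.774 g/cm^3

5.774


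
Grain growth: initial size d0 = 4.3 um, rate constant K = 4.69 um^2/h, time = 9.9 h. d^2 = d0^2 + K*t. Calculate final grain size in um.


d^2 = 4.3^2 + 4.69*9.9 = 64.921
d = sqrt(64.921) = 8.06 um

8.06


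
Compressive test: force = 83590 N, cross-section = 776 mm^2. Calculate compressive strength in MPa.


CS = 83590 / 776 = 107.7 MPa

107.7


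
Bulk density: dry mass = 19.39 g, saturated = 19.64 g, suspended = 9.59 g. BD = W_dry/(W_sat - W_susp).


BD = 19.39 / (19.64 - 9.59) = 19.39 / 10.05 = 1.929 g/cm^3

1.929


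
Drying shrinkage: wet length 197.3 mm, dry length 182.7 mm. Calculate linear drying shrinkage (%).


DS = (197.3 - 182.7) / 197.3 * 100 = 7.4%

7.4


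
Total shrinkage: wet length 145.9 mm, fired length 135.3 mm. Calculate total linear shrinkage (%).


TS = (145.9 - 135.3) / 145.9 * 100 = 7.27%

7.27


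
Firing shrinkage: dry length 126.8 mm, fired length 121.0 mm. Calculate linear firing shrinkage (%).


FS = (126.8 - 121.0) / 126.8 * 100 = 4.57%

4.57


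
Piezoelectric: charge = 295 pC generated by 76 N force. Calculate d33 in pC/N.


d33 = 295 / 76 = 3.9 pC/N

3.9


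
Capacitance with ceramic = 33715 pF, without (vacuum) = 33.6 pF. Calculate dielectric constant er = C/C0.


er = 33715 / 33.6 = 1003.42

1003.42


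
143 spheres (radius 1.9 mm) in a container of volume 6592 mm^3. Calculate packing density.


V_sphere = 4/3*pi*1.9^3 = 28.7309 mm^3
Total V = 143*28.7309 = 4108.5187 mm^3
PD = 4108.5187 / 6592 = 0.623

0.623


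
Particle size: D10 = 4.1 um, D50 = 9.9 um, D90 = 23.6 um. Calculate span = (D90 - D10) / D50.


Span = (23.6 - 4.1) / 9.9 = 19.5 / 9.9 = 1.97

1.97


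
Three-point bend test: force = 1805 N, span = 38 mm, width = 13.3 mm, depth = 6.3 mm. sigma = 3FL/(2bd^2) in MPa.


sigma = 3*1805*38/(2*13.3*6.3^2) = 194.9 MPa

194.9


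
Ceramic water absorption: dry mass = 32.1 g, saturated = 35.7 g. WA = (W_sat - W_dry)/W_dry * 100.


WA = (35.7 - 32.1) / 32.1 * 100 = 11.21%

11.21


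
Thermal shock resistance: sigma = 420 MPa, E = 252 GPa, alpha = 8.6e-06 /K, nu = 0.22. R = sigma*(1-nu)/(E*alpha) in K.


R = 420*(1-0.22)/(252*1000*8.6e-06) = 151 K

151


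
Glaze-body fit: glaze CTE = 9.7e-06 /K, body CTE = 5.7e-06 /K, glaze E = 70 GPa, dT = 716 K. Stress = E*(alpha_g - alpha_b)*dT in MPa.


Stress = 70*1000*(9.7e-06 - 5.7e-06)*716 = 200.5 MPa

200.5


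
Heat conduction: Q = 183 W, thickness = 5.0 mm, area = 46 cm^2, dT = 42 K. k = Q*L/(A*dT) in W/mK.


k = 183*5.0/1000/(46/10000*42) = 4.74 W/mK

4.74
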